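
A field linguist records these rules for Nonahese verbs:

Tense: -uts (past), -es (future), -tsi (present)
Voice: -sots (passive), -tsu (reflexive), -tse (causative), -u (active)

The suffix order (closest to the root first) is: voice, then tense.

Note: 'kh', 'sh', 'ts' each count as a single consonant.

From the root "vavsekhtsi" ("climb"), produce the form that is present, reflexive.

vavsekhtsitsutsi

Attach voice reflexive -tsu → vavsekhtsitsu.
Attach tense present -tsi → vavsekhtsitsutsi.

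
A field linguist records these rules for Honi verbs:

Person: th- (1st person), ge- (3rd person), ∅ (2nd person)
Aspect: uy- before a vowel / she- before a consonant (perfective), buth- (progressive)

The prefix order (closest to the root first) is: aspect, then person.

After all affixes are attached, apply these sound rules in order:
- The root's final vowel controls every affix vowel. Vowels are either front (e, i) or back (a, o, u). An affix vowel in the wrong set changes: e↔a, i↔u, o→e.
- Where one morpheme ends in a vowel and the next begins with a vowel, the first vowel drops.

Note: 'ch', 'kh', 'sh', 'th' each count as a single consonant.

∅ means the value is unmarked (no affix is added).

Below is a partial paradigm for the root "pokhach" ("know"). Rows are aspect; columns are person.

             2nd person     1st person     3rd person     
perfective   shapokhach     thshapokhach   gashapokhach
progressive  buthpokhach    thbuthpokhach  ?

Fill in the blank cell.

Attach aspect progressive buth- → buthpokhach.
Attach person 3rd person ge- → gebuthpokhach.
Apply vowel harmony: gebuthpokhach → gabuthpokhach.
Vowel deletion: no change.

gabuthpokhach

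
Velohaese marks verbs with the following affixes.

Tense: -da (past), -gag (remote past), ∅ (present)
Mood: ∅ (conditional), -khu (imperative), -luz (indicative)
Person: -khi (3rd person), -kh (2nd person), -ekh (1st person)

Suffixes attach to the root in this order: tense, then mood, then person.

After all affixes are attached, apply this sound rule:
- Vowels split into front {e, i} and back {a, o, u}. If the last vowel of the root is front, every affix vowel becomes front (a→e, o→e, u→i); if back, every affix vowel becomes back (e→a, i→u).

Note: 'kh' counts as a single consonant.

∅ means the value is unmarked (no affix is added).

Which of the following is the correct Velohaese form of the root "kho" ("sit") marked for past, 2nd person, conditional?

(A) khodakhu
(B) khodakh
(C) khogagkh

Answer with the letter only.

Attach tense past -da → khoda.
mood = conditional: zero marking, form stays khoda.
Attach person 2nd person -kh → khodakh.
Vowel harmony: no change.
So the correct form is khodakh, option (B).
(C) khogagkh is wrong: it uses remote past instead of past for tense.
(A) khodakhu is wrong: it uses 3rd person instead of 2nd person for person.

B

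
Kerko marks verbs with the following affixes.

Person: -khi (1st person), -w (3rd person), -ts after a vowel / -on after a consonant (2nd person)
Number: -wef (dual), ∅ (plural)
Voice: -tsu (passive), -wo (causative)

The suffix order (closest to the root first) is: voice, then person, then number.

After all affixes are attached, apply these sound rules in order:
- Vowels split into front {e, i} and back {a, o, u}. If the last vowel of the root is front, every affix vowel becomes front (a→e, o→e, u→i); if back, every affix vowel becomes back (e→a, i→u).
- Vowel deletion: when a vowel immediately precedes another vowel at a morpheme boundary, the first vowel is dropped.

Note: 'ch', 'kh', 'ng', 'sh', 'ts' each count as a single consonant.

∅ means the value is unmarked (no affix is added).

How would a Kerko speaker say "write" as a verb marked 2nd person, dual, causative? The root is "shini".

Attach voice causative -wo → shiniwo.
Attach person 2nd person -ts (after vowel 'o') → shiniwots.
Attach number dual -wef → shiniwotswef.
Apply vowel harmony: shiniwotswef → shiniwetswef.
Vowel deletion: no change.

shiniwetswef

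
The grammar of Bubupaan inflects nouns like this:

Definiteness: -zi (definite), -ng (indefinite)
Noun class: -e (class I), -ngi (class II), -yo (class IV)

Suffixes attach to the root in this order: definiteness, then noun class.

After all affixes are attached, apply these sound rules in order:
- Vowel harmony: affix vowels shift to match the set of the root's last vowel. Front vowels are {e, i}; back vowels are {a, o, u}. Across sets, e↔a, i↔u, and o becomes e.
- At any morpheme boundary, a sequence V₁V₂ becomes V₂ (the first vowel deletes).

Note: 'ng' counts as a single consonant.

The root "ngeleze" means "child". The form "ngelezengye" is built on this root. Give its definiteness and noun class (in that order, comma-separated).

Segment: ngeleze-ng-yo.
definiteness: -ng → indefinite.
noun class: -yo → class IV.

indefinite, class IV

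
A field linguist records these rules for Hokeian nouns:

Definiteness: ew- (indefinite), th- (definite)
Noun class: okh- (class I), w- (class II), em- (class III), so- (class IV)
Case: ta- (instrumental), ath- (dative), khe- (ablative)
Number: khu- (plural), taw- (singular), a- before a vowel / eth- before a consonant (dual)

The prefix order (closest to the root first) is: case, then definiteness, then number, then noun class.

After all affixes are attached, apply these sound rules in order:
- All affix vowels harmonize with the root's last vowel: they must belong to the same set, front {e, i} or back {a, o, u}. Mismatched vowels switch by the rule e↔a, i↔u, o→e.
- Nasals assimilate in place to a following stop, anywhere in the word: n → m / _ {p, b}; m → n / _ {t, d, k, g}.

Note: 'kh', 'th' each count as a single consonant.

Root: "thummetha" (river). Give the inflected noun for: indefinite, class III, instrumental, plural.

Attach case instrumental ta- → tathummetha.
Attach definiteness indefinite ew- → ewtathummetha.
Attach number plural khu- → khuewtathummetha.
Attach noun class class III em- → emkhuewtathummetha.
Apply vowel harmony: emkhuewtathummetha → amkhuawtathummetha.
Nasal assimilation: no change.

amkhuawtathummetha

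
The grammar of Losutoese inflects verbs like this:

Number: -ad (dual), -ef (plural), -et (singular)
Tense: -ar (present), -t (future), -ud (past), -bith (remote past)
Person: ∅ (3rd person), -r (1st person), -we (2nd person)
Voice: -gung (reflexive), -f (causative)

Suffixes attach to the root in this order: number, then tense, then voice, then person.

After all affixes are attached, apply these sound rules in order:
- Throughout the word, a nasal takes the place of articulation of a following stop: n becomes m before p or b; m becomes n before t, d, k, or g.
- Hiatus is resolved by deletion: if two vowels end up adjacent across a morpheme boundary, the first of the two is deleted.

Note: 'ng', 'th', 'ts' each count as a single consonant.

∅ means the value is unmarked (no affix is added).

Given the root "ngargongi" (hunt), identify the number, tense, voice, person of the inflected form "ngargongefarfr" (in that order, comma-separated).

plural, present, causative, 1st person

Segment: ngargongi-ef-ar-f-r.
number: -ef → plural.
tense: -ar → present.
voice: -f → causative.
person: -r → 1st person.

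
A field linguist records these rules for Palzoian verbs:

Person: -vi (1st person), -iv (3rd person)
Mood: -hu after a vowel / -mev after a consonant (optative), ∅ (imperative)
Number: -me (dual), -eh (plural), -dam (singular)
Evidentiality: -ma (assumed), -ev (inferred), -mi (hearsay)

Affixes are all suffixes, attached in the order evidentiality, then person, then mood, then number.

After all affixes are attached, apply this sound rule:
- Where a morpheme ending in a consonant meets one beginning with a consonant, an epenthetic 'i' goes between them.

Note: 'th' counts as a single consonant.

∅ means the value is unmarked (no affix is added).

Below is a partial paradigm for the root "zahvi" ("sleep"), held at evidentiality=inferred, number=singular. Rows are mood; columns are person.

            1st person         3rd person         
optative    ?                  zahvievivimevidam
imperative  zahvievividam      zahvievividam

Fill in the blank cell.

zahvievivihudam

Attach evidentiality inferred -ev → zahviev.
Attach person 1st person -vi → zahvievvi.
Attach mood optative -hu (after vowel 'i') → zahvievvihu.
Attach number singular -dam → zahvievvihudam.
Apply epenthesis: zahvievvihudam → zahvievivihudam.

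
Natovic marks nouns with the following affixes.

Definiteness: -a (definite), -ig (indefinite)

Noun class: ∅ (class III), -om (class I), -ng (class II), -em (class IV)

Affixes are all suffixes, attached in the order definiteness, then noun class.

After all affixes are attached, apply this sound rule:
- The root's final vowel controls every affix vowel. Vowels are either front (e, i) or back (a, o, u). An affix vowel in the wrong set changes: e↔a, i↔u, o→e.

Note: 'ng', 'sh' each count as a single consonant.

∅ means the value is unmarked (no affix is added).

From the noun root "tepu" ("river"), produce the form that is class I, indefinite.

Attach definiteness indefinite -ig → tepuig.
Attach noun class class I -om → tepuigom.
Apply vowel harmony: tepuigom → tepuugom.

tepuugom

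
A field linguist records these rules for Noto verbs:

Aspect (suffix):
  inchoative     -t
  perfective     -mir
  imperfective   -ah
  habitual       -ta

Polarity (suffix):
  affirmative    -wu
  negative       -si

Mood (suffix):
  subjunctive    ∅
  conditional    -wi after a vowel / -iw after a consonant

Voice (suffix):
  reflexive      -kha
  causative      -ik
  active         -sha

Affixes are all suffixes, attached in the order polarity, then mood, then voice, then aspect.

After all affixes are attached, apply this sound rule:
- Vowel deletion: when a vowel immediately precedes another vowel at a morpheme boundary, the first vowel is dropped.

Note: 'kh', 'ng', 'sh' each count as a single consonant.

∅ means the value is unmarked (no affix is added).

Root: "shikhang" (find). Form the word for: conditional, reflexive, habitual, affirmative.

Attach polarity affirmative -wu → shikhangwu.
Attach mood conditional -wi (after vowel 'u') → shikhangwuwi.
Attach voice reflexive -kha → shikhangwuwikha.
Attach aspect habitual -ta → shikhangwuwikhata.
Vowel deletion: no change.

shikhangwuwikhata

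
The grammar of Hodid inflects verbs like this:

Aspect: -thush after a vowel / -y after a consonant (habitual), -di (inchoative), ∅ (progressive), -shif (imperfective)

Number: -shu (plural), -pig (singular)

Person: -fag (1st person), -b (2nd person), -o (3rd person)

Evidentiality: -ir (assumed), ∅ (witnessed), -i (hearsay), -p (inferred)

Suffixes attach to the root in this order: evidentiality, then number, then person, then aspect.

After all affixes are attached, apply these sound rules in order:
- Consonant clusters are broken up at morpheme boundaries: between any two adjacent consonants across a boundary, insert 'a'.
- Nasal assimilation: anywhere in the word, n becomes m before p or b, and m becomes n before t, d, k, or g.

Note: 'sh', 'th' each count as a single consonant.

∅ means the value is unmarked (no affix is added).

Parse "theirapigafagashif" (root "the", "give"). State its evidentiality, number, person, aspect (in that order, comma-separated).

Segment: the-ir-pig-fag-shif.
evidentiality: -ir → assumed.
number: -pig → singular.
person: -fag → 1st person.
aspect: -shif → imperfective.

assumed, singular, 1st person, imperfective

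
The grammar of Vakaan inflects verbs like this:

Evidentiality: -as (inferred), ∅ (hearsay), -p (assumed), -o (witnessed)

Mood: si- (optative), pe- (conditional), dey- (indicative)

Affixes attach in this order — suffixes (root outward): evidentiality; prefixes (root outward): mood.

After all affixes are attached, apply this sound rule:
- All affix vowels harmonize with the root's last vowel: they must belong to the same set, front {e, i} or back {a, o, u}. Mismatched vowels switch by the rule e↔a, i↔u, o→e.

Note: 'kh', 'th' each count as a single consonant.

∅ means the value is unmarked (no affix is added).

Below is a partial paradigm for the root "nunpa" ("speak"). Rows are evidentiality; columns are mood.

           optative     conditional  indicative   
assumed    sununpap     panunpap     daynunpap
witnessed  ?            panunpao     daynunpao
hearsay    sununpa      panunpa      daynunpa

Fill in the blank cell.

Attach evidentiality witnessed -o → nunpao.
Attach mood optative si- → sinunpao.
Apply vowel harmony: sinunpao → sununpao.

sununpao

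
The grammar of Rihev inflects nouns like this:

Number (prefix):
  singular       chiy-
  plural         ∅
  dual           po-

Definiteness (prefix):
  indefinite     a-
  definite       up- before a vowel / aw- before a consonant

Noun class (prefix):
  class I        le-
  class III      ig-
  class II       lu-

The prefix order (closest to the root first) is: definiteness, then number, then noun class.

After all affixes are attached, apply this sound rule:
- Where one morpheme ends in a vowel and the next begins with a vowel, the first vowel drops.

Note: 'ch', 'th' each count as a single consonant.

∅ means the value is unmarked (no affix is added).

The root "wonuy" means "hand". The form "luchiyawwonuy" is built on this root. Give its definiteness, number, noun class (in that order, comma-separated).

definite, singular, class II

Segment: lu-chiy-aw-wonuy.
definiteness: up/aw- → definite.
number: chiy- → singular.
noun class: lu- → class II.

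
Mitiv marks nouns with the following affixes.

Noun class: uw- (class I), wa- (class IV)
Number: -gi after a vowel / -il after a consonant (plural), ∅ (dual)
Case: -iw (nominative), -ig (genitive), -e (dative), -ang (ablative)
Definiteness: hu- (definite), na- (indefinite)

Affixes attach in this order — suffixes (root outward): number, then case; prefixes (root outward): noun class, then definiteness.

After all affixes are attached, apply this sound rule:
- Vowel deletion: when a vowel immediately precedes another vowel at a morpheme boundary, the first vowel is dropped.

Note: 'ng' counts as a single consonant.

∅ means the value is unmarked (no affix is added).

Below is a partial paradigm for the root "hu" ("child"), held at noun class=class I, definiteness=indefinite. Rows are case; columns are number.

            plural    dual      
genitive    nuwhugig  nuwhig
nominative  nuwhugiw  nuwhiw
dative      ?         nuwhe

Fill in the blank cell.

nuwhuge

Attach noun class class I uw- → uwhu.
Attach number plural -gi (after vowel 'u') → uwhugi.
Attach case dative -e → uwhugie.
Attach definiteness indefinite na- → nauwhugie.
Apply vowel deletion: nauwhugie → nuwhuge.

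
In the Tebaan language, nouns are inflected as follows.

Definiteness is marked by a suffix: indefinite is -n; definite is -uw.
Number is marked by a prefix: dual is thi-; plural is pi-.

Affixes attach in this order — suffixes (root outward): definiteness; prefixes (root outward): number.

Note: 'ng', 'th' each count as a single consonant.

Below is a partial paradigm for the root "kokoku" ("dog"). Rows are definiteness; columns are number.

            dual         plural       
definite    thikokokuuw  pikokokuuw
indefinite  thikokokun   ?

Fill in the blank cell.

Attach definiteness indefinite -n → kokokun.
Attach number plural pi- → pikokokun.

pikokokun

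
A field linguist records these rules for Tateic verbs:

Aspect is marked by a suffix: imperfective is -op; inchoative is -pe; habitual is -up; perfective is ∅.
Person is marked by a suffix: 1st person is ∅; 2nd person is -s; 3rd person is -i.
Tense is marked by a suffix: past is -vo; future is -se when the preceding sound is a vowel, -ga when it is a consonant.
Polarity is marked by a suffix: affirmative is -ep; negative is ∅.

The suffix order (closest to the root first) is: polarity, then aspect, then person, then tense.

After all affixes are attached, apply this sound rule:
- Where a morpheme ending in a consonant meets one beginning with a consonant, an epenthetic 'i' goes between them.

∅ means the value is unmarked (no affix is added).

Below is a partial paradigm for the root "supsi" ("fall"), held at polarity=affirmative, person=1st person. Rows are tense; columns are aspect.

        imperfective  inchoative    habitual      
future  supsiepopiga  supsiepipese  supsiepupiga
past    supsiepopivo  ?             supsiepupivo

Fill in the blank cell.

Attach polarity affirmative -ep → supsiep.
Attach aspect inchoative -pe → supsieppe.
person = 1st person: zero marking, form stays supsieppe.
Attach tense past -vo → supsieppevo.
Apply epenthesis: supsieppevo → supsiepipevo.

supsiepipevo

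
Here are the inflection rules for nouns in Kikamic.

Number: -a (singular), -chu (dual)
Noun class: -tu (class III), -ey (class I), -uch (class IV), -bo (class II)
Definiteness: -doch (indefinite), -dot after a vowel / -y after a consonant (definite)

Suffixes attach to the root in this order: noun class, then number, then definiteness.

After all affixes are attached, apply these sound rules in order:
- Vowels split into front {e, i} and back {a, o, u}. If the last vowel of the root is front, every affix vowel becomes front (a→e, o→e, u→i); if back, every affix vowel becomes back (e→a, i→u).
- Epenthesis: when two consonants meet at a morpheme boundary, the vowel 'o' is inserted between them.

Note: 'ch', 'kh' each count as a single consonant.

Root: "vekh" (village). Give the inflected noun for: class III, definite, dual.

Attach noun class class III -tu → vekhtu.
Attach number dual -chu → vekhtuchu.
Attach definiteness definite -dot (after vowel 'u') → vekhtuchudot.
Apply vowel harmony: vekhtuchudot → vekhtichidet.
Apply epenthesis: vekhtichidet → vekhotichidet.

vekhotichidet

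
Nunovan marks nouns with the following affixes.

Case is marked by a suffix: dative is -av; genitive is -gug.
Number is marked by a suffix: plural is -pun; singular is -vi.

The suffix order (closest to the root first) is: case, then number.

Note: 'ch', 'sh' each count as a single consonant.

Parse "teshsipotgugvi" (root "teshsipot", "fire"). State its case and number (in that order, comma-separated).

Segment: teshsipot-gug-vi.
case: -gug → genitive.
number: -vi → singular.

genitive, singular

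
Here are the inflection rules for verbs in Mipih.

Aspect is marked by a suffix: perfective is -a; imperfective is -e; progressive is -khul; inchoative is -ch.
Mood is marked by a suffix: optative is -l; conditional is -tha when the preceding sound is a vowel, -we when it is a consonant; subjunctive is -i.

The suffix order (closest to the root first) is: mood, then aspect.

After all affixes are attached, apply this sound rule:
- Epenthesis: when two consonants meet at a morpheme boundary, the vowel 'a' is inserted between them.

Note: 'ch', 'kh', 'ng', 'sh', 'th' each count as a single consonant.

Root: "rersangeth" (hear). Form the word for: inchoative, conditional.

rersangethawech

Attach mood conditional -we (after consonant 'th') → rersangethwe.
Attach aspect inchoative -ch → rersangethwech.
Apply epenthesis: rersangethwech → rersangethawech.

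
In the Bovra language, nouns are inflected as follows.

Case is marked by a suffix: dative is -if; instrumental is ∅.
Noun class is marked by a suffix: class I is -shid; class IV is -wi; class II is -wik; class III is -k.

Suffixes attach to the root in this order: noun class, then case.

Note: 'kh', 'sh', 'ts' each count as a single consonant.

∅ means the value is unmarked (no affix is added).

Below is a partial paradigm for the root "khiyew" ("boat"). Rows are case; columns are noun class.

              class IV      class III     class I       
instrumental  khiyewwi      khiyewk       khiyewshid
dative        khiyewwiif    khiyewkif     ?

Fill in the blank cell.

khiyewshidif

Attach noun class class I -shid → khiyewshid.
Attach case dative -if → khiyewshidif.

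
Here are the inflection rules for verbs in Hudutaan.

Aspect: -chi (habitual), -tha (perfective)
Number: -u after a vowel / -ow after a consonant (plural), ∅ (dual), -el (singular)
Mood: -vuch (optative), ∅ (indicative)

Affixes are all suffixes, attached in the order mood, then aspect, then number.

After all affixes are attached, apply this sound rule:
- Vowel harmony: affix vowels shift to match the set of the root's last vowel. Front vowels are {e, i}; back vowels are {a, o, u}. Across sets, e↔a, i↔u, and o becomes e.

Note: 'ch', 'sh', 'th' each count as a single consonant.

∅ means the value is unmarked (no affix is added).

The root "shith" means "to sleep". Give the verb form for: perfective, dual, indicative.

shiththe

mood = indicative: zero marking, form stays shith.
Attach aspect perfective -tha → shiththa.
number = dual: zero marking, form stays shiththa.
Apply vowel harmony: shiththa → shiththe.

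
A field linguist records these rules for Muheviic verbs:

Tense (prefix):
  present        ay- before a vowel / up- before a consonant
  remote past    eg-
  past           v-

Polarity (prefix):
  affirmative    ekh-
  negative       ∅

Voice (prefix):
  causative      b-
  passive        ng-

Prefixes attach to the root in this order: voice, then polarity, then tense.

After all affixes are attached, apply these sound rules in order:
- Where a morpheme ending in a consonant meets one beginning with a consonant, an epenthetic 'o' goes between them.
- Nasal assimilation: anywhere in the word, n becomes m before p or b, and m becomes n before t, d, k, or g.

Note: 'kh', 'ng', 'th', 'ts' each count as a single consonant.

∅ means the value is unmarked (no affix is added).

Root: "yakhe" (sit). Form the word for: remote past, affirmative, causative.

egekhoboyakhe

Attach voice causative b- → byakhe.
Attach polarity affirmative ekh- → ekhbyakhe.
Attach tense remote past eg- → egekhbyakhe.
Apply epenthesis: egekhbyakhe → egekhoboyakhe.
Nasal assimilation: no change.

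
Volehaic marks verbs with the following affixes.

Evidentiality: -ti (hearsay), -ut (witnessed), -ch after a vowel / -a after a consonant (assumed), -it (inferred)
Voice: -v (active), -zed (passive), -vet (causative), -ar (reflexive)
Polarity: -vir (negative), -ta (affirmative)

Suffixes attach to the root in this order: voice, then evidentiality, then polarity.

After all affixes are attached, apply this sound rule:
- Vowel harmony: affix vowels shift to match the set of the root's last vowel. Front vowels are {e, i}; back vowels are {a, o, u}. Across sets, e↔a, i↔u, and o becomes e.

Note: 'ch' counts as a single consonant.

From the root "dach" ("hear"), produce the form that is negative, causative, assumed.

dachvatavur

Attach voice causative -vet → dachvet.
Attach evidentiality assumed -a (after consonant 't') → dachveta.
Attach polarity negative -vir → dachvetavir.
Apply vowel harmony: dachvetavir → dachvatavur.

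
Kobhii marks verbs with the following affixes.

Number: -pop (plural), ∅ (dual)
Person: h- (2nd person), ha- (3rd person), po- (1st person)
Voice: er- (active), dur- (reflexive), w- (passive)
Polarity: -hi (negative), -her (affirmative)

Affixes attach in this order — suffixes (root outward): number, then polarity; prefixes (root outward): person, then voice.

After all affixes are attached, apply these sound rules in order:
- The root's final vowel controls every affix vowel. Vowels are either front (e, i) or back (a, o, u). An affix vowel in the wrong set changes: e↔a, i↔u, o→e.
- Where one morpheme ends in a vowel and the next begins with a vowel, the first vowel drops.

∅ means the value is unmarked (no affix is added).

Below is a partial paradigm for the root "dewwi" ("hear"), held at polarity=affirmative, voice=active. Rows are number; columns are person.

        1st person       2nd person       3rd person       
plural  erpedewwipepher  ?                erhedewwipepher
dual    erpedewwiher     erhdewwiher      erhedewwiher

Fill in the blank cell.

Attach number plural -pop → dewwipop.
Attach person 2nd person h- → hdewwipop.
Attach polarity affirmative -her → hdewwipopher.
Attach voice active er- → erhdewwipopher.
Apply vowel harmony: erhdewwipopher → erhdewwipepher.
Vowel deletion: no change.

erhdewwipepher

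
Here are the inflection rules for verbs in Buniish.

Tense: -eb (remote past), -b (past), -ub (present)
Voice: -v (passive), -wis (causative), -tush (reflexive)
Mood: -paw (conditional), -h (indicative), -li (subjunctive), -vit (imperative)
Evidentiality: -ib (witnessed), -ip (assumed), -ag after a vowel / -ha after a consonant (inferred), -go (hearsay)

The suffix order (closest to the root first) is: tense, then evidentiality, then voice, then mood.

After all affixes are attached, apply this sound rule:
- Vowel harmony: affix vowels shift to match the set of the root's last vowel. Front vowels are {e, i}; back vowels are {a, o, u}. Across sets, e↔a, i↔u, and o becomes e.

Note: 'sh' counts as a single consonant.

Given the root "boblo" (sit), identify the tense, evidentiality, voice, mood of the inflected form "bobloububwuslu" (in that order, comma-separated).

present, witnessed, causative, subjunctive

Segment: boblo-ub-ib-wis-li.
tense: -ub → present.
evidentiality: -ib → witnessed.
voice: -wis → causative.
mood: -li → subjunctive.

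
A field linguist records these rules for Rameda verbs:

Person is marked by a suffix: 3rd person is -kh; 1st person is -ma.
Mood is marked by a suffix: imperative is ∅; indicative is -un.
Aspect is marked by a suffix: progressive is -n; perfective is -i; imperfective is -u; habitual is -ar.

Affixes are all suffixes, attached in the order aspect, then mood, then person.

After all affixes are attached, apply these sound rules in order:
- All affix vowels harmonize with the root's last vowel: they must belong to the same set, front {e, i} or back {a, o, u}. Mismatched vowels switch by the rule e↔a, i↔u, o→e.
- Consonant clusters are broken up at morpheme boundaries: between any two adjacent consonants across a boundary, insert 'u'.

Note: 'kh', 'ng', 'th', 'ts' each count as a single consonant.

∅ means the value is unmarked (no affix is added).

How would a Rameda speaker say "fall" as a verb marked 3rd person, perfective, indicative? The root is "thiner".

Attach aspect perfective -i → thineri.
Attach mood indicative -un → thineriun.
Attach person 3rd person -kh → thineriunkh.
Apply vowel harmony: thineriunkh → thineriinkh.
Apply epenthesis: thineriinkh → thineriinukh.

thineriinukh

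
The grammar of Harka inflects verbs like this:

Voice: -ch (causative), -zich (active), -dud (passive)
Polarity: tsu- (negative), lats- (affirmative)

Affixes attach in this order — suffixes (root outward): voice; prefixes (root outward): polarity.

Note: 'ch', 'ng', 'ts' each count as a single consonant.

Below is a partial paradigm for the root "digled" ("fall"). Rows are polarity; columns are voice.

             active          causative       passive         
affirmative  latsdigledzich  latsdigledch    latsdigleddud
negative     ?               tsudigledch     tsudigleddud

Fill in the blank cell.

Attach voice active -zich → digledzich.
Attach polarity negative tsu- → tsudigledzich.

tsudigledzich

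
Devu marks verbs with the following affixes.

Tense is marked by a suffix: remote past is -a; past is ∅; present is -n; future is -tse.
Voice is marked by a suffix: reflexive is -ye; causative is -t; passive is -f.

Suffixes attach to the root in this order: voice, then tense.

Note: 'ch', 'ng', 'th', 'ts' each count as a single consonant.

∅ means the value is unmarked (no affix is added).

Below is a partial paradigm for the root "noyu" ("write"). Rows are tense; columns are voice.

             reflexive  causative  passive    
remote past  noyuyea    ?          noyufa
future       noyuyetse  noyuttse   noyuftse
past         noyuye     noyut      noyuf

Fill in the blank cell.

noyuta

Attach voice causative -t → noyut.
Attach tense remote past -a → noyuta.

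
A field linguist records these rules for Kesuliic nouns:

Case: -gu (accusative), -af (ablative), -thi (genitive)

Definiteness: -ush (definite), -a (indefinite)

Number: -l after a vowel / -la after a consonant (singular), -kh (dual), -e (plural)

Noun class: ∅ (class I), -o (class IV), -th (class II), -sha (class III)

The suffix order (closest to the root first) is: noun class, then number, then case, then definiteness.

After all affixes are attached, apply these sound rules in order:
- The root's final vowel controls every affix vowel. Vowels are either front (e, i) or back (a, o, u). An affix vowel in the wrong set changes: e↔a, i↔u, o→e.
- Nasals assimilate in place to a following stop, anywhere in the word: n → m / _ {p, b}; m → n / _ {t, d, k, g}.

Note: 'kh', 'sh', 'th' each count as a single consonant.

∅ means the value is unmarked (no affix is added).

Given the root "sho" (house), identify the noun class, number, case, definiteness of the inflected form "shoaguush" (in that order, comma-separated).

Segment: sho-e-gu-ush.
noun class: ∅ → class I.
number: -e → plural.
case: -gu → accusative.
definiteness: -ush → definite.

class I, plural, accusative, definite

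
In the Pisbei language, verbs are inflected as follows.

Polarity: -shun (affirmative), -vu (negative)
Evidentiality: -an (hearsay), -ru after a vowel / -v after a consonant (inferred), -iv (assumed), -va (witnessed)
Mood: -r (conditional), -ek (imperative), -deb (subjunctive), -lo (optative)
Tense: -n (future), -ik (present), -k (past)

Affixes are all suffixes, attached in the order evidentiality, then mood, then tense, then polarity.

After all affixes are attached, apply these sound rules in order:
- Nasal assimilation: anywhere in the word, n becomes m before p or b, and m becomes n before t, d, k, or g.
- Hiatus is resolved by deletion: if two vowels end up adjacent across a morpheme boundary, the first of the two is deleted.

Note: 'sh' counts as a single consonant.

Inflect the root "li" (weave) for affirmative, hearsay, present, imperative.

Attach evidentiality hearsay -an → lian.
Attach mood imperative -ek → lianek.
Attach tense present -ik → lianekik.
Attach polarity affirmative -shun → lianekikshun.
Nasal assimilation: no change.
Apply vowel deletion: lianekikshun → lanekikshun.

lanekikshun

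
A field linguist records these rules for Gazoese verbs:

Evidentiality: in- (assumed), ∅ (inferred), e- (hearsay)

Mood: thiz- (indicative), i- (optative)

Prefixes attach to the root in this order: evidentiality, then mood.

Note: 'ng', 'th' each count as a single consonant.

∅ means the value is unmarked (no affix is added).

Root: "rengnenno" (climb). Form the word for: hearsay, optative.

Attach evidentiality hearsay e- → erengnenno.
Attach mood optative i- → ierengnenno.

ierengnenno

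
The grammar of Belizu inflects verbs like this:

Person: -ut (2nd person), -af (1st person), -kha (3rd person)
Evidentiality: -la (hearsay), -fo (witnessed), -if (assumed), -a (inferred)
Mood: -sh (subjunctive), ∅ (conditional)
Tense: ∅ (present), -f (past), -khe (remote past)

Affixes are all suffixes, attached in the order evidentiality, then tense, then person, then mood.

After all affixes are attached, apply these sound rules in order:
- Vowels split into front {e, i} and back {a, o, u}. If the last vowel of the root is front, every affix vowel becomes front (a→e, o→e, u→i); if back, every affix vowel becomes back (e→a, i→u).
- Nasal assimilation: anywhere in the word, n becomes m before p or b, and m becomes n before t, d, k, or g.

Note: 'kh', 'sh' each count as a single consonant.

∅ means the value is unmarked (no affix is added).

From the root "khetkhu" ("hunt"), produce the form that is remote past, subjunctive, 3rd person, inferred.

Attach evidentiality inferred -a → khetkhua.
Attach tense remote past -khe → khetkhuakhe.
Attach person 3rd person -kha → khetkhuakhekha.
Attach mood subjunctive -sh → khetkhuakhekhash.
Apply vowel harmony: khetkhuakhekhash → khetkhuakhakhash.
Nasal assimilation: no change.

khetkhuakhakhash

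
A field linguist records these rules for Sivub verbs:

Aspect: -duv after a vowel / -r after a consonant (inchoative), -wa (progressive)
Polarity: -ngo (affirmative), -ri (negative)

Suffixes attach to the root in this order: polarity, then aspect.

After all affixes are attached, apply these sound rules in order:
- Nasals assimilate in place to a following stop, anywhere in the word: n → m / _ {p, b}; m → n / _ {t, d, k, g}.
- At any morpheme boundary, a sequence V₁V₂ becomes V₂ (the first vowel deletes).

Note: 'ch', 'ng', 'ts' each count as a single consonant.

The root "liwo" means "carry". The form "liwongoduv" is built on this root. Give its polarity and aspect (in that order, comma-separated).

Segment: liwo-ngo-duv.
polarity: -ngo → affirmative.
aspect: -duv/r → inchoative.

affirmative, inchoative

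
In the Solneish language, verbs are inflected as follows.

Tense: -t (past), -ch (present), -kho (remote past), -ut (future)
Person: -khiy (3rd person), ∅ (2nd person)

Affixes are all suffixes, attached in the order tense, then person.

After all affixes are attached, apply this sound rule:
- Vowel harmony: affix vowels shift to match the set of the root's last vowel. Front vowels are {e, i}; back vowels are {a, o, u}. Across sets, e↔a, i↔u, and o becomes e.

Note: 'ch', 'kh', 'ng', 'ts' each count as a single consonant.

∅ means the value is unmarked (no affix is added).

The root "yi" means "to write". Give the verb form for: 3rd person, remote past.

yikhekhiy

Attach tense remote past -kho → yikho.
Attach person 3rd person -khiy → yikhokhiy.
Apply vowel harmony: yikhokhiy → yikhekhiy.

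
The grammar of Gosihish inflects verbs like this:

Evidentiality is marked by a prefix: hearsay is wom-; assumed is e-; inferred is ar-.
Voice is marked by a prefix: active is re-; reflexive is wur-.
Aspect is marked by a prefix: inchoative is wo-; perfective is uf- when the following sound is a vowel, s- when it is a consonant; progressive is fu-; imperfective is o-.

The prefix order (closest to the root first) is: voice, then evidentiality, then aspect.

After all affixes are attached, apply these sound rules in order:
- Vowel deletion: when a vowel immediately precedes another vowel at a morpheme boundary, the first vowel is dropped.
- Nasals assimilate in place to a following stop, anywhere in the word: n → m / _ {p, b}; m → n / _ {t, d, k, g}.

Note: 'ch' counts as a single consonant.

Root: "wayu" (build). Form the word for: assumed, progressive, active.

Attach voice active re- → rewayu.
Attach evidentiality assumed e- → erewayu.
Attach aspect progressive fu- → fuerewayu.
Apply vowel deletion: fuerewayu → ferewayu.
Nasal assimilation: no change.

ferewayu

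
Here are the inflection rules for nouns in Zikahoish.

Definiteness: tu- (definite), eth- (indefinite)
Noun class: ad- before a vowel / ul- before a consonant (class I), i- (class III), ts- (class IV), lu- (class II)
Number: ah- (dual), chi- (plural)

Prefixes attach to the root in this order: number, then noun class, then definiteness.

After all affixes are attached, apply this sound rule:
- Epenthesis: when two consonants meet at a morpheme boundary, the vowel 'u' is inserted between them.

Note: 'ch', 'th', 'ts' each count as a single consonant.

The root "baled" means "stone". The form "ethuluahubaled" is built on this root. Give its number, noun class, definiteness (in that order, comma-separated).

Segment: eth-lu-ah-baled.
number: ah- → dual.
noun class: lu- → class II.
definiteness: eth- → indefinite.

dual, class II, indefinite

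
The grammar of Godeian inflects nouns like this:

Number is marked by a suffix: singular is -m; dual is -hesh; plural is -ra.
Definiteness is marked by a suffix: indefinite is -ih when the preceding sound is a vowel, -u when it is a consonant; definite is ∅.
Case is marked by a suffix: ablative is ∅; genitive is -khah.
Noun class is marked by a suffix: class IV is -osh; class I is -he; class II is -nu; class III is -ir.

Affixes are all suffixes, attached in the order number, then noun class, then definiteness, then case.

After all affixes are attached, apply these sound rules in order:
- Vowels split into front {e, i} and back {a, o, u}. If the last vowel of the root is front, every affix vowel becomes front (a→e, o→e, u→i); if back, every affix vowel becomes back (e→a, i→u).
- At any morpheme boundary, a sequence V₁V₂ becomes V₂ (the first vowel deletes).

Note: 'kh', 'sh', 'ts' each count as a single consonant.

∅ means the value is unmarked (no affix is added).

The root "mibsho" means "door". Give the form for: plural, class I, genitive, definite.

mibshorahakhah

Attach number plural -ra → mibshora.
Attach noun class class I -he → mibshorahe.
definiteness = definite: zero marking, form stays mibshorahe.
Attach case genitive -khah → mibshorahekhah.
Apply vowel harmony: mibshorahekhah → mibshorahakhah.
Vowel deletion: no change.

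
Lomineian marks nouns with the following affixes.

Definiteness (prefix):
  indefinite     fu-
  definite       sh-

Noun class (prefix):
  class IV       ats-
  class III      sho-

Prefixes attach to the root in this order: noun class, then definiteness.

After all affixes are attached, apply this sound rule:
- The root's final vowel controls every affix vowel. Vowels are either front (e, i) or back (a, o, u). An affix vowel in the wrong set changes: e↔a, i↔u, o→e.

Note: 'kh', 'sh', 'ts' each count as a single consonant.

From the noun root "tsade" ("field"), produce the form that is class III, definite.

Attach noun class class III sho- → shotsade.
Attach definiteness definite sh- → shshotsade.
Apply vowel harmony: shshotsade → shshetsade.

shshetsade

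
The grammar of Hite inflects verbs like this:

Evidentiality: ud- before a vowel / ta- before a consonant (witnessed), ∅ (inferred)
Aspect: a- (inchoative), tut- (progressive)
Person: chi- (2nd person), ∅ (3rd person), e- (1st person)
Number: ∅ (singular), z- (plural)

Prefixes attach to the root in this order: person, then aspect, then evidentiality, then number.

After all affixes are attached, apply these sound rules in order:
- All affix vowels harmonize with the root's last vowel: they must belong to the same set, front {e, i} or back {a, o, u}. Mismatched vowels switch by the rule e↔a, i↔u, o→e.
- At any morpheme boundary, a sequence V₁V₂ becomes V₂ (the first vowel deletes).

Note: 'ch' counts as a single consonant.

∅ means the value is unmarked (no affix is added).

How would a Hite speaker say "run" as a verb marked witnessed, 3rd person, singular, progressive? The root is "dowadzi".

tetitdowadzi

person = 3rd person: zero marking, form stays dowadzi.
Attach aspect progressive tut- → tutdowadzi.
Attach evidentiality witnessed ta- (before consonant 't') → tatutdowadzi.
number = singular: zero marking, form stays tatutdowadzi.
Apply vowel harmony: tatutdowadzi → tetitdowadzi.
Vowel deletion: no change.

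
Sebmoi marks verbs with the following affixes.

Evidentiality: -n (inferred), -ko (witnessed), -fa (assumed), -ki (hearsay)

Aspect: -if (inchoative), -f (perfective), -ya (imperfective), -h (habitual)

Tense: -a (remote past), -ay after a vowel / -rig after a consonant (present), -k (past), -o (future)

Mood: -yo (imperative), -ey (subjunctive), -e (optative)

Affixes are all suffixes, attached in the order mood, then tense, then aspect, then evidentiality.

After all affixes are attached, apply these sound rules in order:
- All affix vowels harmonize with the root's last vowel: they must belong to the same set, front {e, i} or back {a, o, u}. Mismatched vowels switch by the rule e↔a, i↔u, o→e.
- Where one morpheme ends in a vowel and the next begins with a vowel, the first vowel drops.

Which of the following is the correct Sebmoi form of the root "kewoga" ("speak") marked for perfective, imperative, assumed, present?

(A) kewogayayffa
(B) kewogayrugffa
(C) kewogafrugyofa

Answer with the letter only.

A

Attach mood imperative -yo → kewogayo.
Attach tense present -ay (after vowel 'o') → kewogayoay.
Attach aspect perfective -f → kewogayoayf.
Attach evidentiality assumed -fa → kewogayoayffa.
Vowel harmony: no change.
Apply vowel deletion: kewogayoayffa → kewogayayffa.
So the correct form is kewogayayffa, option (A).
(B) kewogayrugffa is wrong: it uses subjunctive instead of imperative for mood.
(C) kewogafrugyofa is wrong: it has the affixes in the wrong order.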